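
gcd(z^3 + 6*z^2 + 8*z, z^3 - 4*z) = z^2 + 2*z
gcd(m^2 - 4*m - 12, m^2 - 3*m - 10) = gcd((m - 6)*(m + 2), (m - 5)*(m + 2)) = m + 2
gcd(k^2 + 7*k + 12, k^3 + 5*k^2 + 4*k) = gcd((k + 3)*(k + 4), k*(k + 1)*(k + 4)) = k + 4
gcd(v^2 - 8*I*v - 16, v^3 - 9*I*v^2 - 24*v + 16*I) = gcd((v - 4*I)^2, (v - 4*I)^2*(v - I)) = v^2 - 8*I*v - 16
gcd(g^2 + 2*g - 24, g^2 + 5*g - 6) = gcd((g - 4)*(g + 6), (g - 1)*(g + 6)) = g + 6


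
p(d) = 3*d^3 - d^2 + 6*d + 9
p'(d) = 9*d^2 - 2*d + 6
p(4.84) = 354.75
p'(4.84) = 207.15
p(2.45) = 61.82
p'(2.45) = 55.12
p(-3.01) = -99.93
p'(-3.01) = 93.56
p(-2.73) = -75.87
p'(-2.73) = 78.54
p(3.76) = 176.89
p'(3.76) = 125.72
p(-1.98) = -30.09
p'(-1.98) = 45.24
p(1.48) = 25.41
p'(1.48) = 22.75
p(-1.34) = -8.05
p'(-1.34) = 24.84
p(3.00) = 99.00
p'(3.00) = 81.00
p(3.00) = 99.00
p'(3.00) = 81.00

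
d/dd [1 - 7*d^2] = -14*d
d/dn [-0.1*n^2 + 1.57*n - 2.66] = 1.57 - 0.2*n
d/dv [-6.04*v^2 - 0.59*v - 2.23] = -12.08*v - 0.59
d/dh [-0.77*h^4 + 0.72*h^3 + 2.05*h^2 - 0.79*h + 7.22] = -3.08*h^3 + 2.16*h^2 + 4.1*h - 0.79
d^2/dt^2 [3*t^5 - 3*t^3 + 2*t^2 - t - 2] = 60*t^3 - 18*t + 4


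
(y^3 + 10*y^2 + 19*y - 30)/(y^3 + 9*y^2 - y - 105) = (y^2 + 5*y - 6)/(y^2 + 4*y - 21)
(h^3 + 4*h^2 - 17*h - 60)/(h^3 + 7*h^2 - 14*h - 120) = (h + 3)/(h + 6)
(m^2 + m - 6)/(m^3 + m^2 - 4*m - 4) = (m + 3)/(m^2 + 3*m + 2)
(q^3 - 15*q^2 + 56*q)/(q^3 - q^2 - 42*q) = (q - 8)/(q + 6)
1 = 1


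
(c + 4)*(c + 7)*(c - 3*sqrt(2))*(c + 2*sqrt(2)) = c^4 - sqrt(2)*c^3 + 11*c^3 - 11*sqrt(2)*c^2 + 16*c^2 - 132*c - 28*sqrt(2)*c - 336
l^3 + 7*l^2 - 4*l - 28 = (l - 2)*(l + 2)*(l + 7)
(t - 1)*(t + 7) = t^2 + 6*t - 7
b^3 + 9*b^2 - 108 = (b - 3)*(b + 6)^2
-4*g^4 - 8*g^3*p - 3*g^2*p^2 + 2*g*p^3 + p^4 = (-2*g + p)*(g + p)^2*(2*g + p)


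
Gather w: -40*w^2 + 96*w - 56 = -40*w^2 + 96*w - 56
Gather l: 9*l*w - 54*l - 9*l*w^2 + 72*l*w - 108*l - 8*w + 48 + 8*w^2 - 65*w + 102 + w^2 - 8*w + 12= l*(-9*w^2 + 81*w - 162) + 9*w^2 - 81*w + 162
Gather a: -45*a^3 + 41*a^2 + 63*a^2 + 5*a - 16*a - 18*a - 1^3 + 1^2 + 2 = -45*a^3 + 104*a^2 - 29*a + 2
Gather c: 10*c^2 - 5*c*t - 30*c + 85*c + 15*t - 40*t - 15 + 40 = 10*c^2 + c*(55 - 5*t) - 25*t + 25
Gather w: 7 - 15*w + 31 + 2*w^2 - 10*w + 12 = 2*w^2 - 25*w + 50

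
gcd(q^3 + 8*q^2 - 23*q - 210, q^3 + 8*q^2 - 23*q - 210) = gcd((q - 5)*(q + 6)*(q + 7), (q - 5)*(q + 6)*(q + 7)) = q^3 + 8*q^2 - 23*q - 210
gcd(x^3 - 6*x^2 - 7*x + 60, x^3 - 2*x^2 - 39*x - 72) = x + 3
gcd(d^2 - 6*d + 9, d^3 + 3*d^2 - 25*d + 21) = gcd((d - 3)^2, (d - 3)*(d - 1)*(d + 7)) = d - 3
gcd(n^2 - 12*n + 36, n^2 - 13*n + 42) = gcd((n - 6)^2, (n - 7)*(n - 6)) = n - 6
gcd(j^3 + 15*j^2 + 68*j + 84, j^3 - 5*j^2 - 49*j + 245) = j + 7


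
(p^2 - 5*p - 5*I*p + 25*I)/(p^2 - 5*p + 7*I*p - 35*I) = (p - 5*I)/(p + 7*I)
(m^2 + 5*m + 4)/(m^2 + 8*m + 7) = (m + 4)/(m + 7)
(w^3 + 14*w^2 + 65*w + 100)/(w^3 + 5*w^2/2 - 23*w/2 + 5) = 2*(w^2 + 9*w + 20)/(2*w^2 - 5*w + 2)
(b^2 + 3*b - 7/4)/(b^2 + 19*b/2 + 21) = (b - 1/2)/(b + 6)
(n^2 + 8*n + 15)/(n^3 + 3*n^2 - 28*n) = (n^2 + 8*n + 15)/(n*(n^2 + 3*n - 28))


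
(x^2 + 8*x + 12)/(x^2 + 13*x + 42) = (x + 2)/(x + 7)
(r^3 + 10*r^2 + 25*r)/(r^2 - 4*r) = (r^2 + 10*r + 25)/(r - 4)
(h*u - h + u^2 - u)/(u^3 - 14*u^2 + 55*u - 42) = (h + u)/(u^2 - 13*u + 42)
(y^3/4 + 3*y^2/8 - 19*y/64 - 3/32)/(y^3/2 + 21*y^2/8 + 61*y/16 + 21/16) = (16*y^3 + 24*y^2 - 19*y - 6)/(4*(8*y^3 + 42*y^2 + 61*y + 21))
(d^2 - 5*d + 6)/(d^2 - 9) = (d - 2)/(d + 3)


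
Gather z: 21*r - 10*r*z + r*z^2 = r*z^2 - 10*r*z + 21*r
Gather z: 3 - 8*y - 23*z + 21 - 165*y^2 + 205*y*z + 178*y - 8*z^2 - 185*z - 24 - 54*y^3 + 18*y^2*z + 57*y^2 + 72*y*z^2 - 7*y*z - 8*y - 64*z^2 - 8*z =-54*y^3 - 108*y^2 + 162*y + z^2*(72*y - 72) + z*(18*y^2 + 198*y - 216)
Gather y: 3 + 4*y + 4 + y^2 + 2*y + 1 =y^2 + 6*y + 8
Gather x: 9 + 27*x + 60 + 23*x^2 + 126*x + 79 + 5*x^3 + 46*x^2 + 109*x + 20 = 5*x^3 + 69*x^2 + 262*x + 168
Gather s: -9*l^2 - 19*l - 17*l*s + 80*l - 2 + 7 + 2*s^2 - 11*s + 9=-9*l^2 + 61*l + 2*s^2 + s*(-17*l - 11) + 14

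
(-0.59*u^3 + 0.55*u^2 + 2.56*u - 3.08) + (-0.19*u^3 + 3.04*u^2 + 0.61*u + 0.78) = -0.78*u^3 + 3.59*u^2 + 3.17*u - 2.3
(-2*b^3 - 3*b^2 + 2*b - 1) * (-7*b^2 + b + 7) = 14*b^5 + 19*b^4 - 31*b^3 - 12*b^2 + 13*b - 7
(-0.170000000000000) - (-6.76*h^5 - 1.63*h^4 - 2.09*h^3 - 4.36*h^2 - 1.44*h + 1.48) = 6.76*h^5 + 1.63*h^4 + 2.09*h^3 + 4.36*h^2 + 1.44*h - 1.65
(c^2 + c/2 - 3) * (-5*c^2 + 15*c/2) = -5*c^4 + 5*c^3 + 75*c^2/4 - 45*c/2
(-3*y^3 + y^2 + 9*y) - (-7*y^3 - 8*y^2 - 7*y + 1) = 4*y^3 + 9*y^2 + 16*y - 1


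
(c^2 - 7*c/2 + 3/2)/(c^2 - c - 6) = (c - 1/2)/(c + 2)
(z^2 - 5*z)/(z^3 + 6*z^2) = (z - 5)/(z*(z + 6))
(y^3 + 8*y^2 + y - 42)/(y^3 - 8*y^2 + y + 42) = (y^3 + 8*y^2 + y - 42)/(y^3 - 8*y^2 + y + 42)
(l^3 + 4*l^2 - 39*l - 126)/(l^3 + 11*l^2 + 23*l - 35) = (l^2 - 3*l - 18)/(l^2 + 4*l - 5)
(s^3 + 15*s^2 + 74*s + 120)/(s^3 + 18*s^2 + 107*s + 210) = (s + 4)/(s + 7)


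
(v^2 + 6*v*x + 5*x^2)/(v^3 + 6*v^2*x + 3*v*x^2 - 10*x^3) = (-v - x)/(-v^2 - v*x + 2*x^2)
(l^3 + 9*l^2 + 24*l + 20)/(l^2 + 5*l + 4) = (l^3 + 9*l^2 + 24*l + 20)/(l^2 + 5*l + 4)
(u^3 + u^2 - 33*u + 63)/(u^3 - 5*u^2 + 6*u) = (u^2 + 4*u - 21)/(u*(u - 2))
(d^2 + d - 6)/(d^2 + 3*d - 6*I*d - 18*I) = (d - 2)/(d - 6*I)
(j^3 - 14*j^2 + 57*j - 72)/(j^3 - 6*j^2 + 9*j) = (j - 8)/j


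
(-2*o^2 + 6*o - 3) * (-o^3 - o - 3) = 2*o^5 - 6*o^4 + 5*o^3 - 15*o + 9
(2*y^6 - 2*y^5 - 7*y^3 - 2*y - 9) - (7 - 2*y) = 2*y^6 - 2*y^5 - 7*y^3 - 16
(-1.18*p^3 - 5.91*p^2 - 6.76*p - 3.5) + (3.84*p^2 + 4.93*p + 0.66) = -1.18*p^3 - 2.07*p^2 - 1.83*p - 2.84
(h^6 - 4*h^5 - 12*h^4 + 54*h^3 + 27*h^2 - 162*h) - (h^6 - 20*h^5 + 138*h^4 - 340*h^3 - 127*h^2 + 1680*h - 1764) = 16*h^5 - 150*h^4 + 394*h^3 + 154*h^2 - 1842*h + 1764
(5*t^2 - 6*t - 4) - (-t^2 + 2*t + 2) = 6*t^2 - 8*t - 6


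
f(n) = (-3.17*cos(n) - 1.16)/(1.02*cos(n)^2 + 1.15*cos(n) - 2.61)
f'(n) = (2.04*sin(n)*cos(n) + 1.15*sin(n))*(-3.17*cos(n) - 1.16)/(1.02*cos(n)^2 + 1.15*cos(n) - 2.61)^2 + 3.17*sin(n)/(1.02*cos(n)^2 + 1.15*cos(n) - 2.61) = (3.2334*sin(n)^2 - 2.3664*cos(n) - 12.8411)*sin(n)/(1.02*cos(n)^2 + 1.15*cos(n) - 2.61)^2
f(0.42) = 5.71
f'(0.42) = -11.72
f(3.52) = -0.64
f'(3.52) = 0.48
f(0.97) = 1.81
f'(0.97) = -3.70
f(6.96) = 3.32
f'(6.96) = -7.03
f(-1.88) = 0.07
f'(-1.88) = 1.07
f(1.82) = 0.13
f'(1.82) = -1.11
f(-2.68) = -0.59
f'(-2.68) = 0.56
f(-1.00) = 1.70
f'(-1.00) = 3.48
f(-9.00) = -0.61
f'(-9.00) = 0.53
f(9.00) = -0.61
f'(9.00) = -0.53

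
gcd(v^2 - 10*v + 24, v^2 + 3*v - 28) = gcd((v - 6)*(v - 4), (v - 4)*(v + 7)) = v - 4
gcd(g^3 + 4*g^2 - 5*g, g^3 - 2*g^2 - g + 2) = g - 1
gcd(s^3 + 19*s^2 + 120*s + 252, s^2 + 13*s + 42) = s^2 + 13*s + 42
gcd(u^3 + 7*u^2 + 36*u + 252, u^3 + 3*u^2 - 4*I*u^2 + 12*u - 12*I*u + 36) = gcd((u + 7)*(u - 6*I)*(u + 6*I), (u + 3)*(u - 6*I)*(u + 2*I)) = u - 6*I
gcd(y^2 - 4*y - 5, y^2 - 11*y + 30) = y - 5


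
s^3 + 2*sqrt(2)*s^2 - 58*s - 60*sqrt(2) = (s - 5*sqrt(2))*(s + sqrt(2))*(s + 6*sqrt(2))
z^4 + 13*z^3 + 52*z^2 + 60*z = z*(z + 2)*(z + 5)*(z + 6)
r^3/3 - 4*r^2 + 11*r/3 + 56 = (r/3 + 1)*(r - 8)*(r - 7)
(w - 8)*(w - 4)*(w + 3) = w^3 - 9*w^2 - 4*w + 96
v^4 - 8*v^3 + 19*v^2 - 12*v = v*(v - 4)*(v - 3)*(v - 1)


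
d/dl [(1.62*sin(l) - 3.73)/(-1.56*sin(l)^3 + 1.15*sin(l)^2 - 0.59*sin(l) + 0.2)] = (5.0544*sin(l)^3 - 19.3194*sin(l)^2 + 8.579*sin(l) - 1.8767)*cos(l)/(2.4336*sin(l)^6 - 3.588*sin(l)^5 + 3.1633*sin(l)^4 - 1.981*sin(l)^3 + 0.8081*sin(l)^2 - 0.236*sin(l) + 0.04)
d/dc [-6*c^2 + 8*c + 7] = 8 - 12*c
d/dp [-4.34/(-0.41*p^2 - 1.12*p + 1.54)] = (-3.5588*p - 4.8608)/(0.41*p^2 + 1.12*p - 1.54)^2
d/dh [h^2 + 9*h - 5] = 2*h + 9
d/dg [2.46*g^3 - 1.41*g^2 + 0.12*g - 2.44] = 7.38*g^2 - 2.82*g + 0.12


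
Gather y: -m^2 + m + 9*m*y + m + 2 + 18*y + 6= -m^2 + 2*m + y*(9*m + 18) + 8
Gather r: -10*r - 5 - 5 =-10*r - 10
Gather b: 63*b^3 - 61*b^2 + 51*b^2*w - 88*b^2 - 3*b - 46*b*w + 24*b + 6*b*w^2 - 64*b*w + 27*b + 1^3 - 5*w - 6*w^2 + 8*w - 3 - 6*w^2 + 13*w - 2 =63*b^3 + b^2*(51*w - 149) + b*(6*w^2 - 110*w + 48) - 12*w^2 + 16*w - 4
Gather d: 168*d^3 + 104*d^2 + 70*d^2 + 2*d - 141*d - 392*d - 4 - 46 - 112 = 168*d^3 + 174*d^2 - 531*d - 162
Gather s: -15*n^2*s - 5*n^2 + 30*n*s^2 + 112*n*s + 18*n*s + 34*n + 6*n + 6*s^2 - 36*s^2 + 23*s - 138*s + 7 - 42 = -5*n^2 + 40*n + s^2*(30*n - 30) + s*(-15*n^2 + 130*n - 115) - 35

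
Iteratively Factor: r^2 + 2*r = (r)*(r + 2)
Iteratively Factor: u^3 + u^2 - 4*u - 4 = (u - 2)*(u^2 + 3*u + 2) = (u - 2)*(u + 1)*(u + 2)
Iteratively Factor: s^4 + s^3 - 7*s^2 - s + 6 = (s - 2)*(s^3 + 3*s^2 - s - 3) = (s - 2)*(s + 3)*(s^2 - 1) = (s - 2)*(s - 1)*(s + 3)*(s + 1)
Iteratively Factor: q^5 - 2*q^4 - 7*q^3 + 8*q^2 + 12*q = (q + 1)*(q^4 - 3*q^3 - 4*q^2 + 12*q) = (q - 3)*(q + 1)*(q^3 - 4*q) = q*(q - 3)*(q + 1)*(q^2 - 4) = q*(q - 3)*(q + 1)*(q + 2)*(q - 2)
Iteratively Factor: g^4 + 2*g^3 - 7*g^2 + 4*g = (g)*(g^3 + 2*g^2 - 7*g + 4) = g*(g + 4)*(g^2 - 2*g + 1) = g*(g - 1)*(g + 4)*(g - 1)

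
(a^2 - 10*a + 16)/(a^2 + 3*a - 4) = (a^2 - 10*a + 16)/(a^2 + 3*a - 4)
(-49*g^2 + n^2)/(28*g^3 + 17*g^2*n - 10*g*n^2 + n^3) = (-7*g - n)/(4*g^2 + 3*g*n - n^2)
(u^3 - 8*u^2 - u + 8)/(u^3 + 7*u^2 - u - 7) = (u - 8)/(u + 7)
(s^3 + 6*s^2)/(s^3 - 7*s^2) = (s + 6)/(s - 7)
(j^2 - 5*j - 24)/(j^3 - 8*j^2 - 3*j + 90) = (j - 8)/(j^2 - 11*j + 30)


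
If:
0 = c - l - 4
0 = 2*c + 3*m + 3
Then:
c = -3*m/2 - 3/2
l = -3*m/2 - 11/2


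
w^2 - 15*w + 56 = (w - 8)*(w - 7)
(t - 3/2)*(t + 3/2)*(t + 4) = t^3 + 4*t^2 - 9*t/4 - 9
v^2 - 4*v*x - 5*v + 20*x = (v - 5)*(v - 4*x)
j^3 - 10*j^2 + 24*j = j*(j - 6)*(j - 4)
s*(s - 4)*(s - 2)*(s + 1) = s^4 - 5*s^3 + 2*s^2 + 8*s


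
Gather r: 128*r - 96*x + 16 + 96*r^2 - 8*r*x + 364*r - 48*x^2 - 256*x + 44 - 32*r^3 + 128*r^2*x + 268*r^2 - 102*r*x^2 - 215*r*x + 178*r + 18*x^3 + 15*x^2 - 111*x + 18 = -32*r^3 + r^2*(128*x + 364) + r*(-102*x^2 - 223*x + 670) + 18*x^3 - 33*x^2 - 463*x + 78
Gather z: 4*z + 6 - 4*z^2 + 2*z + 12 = -4*z^2 + 6*z + 18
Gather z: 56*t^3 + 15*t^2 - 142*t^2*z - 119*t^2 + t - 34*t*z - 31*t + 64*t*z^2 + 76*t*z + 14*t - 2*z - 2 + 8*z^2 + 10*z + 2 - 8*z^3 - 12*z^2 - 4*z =56*t^3 - 104*t^2 - 16*t - 8*z^3 + z^2*(64*t - 4) + z*(-142*t^2 + 42*t + 4)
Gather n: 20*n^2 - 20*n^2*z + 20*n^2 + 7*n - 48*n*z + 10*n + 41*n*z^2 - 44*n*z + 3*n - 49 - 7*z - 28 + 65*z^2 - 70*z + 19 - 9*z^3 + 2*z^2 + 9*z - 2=n^2*(40 - 20*z) + n*(41*z^2 - 92*z + 20) - 9*z^3 + 67*z^2 - 68*z - 60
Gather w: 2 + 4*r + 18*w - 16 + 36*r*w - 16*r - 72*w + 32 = -12*r + w*(36*r - 54) + 18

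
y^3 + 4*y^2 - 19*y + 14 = (y - 2)*(y - 1)*(y + 7)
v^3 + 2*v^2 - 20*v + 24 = (v - 2)^2*(v + 6)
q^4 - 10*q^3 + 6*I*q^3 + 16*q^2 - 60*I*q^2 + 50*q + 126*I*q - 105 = (q - 7)*(q - 3)*(q + I)*(q + 5*I)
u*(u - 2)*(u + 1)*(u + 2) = u^4 + u^3 - 4*u^2 - 4*u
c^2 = c^2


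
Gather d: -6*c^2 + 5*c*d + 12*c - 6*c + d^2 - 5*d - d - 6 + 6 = -6*c^2 + 6*c + d^2 + d*(5*c - 6)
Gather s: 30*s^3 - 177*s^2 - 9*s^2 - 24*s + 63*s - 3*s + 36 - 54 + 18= 30*s^3 - 186*s^2 + 36*s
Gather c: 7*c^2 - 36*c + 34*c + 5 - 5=7*c^2 - 2*c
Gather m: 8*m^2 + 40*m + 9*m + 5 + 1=8*m^2 + 49*m + 6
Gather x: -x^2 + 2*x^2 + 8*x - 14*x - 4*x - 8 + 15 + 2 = x^2 - 10*x + 9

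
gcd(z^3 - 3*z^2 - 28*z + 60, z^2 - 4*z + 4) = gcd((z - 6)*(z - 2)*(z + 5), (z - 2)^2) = z - 2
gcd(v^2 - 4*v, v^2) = v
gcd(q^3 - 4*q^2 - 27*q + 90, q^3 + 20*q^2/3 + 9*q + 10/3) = q + 5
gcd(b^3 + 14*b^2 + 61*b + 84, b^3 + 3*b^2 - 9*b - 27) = b + 3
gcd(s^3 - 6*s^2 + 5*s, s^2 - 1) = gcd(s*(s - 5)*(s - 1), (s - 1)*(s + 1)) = s - 1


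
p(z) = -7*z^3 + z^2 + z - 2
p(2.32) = -81.71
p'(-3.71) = -295.47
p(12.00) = -11942.00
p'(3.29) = -219.73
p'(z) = -21*z^2 + 2*z + 1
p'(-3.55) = -270.75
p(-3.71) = 365.51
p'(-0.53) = -5.96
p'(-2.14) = -99.45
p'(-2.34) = -118.67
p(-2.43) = 101.92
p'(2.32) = -107.39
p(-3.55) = 320.22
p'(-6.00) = -767.00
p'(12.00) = -2999.00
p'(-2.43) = -127.86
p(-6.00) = 1540.00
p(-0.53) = -1.21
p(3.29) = -237.16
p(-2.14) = 69.04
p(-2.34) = 90.83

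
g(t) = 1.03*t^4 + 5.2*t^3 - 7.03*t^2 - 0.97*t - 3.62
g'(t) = 4.12*t^3 + 15.6*t^2 - 14.06*t - 0.97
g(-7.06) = 381.89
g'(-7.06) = -573.96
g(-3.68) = -165.50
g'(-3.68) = 56.71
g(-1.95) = -52.12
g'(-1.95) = 55.22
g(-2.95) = -117.43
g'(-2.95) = 70.50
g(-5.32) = -155.33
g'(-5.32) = -105.00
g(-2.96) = -118.13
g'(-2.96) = 70.48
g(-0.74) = -8.55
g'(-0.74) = 16.31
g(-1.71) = -39.71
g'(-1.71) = 48.09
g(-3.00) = -120.95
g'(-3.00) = 70.37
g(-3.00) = -120.95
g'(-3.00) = 70.37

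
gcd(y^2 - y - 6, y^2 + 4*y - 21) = y - 3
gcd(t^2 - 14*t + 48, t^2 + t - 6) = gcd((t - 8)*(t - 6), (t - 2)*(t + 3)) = 1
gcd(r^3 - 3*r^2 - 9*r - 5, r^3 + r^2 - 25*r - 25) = r^2 - 4*r - 5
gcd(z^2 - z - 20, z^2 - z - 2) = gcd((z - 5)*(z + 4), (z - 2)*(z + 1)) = 1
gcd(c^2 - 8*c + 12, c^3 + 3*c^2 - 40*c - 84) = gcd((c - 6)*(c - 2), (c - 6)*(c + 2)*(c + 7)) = c - 6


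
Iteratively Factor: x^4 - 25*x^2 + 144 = (x - 4)*(x^3 + 4*x^2 - 9*x - 36) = (x - 4)*(x + 4)*(x^2 - 9) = (x - 4)*(x - 3)*(x + 4)*(x + 3)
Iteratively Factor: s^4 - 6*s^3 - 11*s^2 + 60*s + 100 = (s + 2)*(s^3 - 8*s^2 + 5*s + 50) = (s - 5)*(s + 2)*(s^2 - 3*s - 10) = (s - 5)^2*(s + 2)*(s + 2)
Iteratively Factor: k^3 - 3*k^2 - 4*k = (k)*(k^2 - 3*k - 4) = k*(k - 4)*(k + 1)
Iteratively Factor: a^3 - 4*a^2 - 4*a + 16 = (a - 4)*(a^2 - 4) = (a - 4)*(a + 2)*(a - 2)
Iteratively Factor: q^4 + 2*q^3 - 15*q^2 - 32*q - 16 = (q - 4)*(q^3 + 6*q^2 + 9*q + 4) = (q - 4)*(q + 4)*(q^2 + 2*q + 1) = (q - 4)*(q + 1)*(q + 4)*(q + 1)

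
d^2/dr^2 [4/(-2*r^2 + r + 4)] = 8*(-4*r^2 + 2*r + (4*r - 1)^2 + 8)/(-2*r^2 + r + 4)^3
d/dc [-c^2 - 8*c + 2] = -2*c - 8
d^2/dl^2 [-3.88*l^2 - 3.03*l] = -7.76000000000000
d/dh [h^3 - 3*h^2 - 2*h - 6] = 3*h^2 - 6*h - 2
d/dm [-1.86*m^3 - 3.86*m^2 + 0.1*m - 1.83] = -5.58*m^2 - 7.72*m + 0.1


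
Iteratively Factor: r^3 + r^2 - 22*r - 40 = (r + 4)*(r^2 - 3*r - 10) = (r - 5)*(r + 4)*(r + 2)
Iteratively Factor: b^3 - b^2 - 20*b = (b + 4)*(b^2 - 5*b) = (b - 5)*(b + 4)*(b)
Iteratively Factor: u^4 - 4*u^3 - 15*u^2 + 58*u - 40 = (u - 5)*(u^3 + u^2 - 10*u + 8) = (u - 5)*(u + 4)*(u^2 - 3*u + 2) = (u - 5)*(u - 1)*(u + 4)*(u - 2)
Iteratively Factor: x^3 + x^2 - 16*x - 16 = (x + 1)*(x^2 - 16) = (x - 4)*(x + 1)*(x + 4)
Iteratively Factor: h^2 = (h)*(h)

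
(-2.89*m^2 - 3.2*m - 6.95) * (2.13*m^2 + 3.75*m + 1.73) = -6.1557*m^4 - 17.6535*m^3 - 31.8032*m^2 - 31.5985*m - 12.0235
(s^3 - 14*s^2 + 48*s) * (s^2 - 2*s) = s^5 - 16*s^4 + 76*s^3 - 96*s^2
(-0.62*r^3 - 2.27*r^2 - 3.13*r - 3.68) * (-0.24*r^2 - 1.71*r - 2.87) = 0.1488*r^5 + 1.605*r^4 + 6.4123*r^3 + 12.7504*r^2 + 15.2759*r + 10.5616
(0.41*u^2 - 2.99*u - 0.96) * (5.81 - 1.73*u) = -0.7093*u^3 + 7.5548*u^2 - 15.7111*u - 5.5776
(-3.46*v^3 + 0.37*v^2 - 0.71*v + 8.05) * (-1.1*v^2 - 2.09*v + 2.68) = 3.806*v^5 + 6.8244*v^4 - 9.2651*v^3 - 6.3795*v^2 - 18.7273*v + 21.574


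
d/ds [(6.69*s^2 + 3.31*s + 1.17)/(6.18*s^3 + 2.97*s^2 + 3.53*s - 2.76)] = (-41.3442*s^4 - 40.9116*s^3 - 7.9068*s^2 - 43.8786*s - 13.2657)/(38.1924*s^6 + 36.7092*s^5 + 52.4517*s^4 - 13.1454*s^3 - 3.9335*s^2 - 19.4856*s + 7.6176)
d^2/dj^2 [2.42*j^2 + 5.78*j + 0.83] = 4.84000000000000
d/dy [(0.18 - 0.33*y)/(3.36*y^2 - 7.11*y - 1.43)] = (1.1088*y^2 - 1.2096*y + 1.7517)/(11.2896*y^4 - 47.7792*y^3 + 40.9425*y^2 + 20.3346*y + 2.0449)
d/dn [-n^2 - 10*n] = -2*n - 10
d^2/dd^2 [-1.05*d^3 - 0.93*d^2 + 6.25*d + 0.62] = -6.3*d - 1.86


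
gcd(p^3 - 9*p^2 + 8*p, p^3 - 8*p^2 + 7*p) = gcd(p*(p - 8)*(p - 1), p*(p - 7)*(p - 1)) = p^2 - p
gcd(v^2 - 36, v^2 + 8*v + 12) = v + 6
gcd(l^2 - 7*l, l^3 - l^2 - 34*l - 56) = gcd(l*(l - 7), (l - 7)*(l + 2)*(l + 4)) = l - 7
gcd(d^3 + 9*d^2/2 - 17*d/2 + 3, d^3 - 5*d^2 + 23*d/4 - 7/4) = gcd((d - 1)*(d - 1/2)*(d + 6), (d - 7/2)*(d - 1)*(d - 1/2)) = d^2 - 3*d/2 + 1/2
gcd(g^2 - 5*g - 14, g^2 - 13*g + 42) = g - 7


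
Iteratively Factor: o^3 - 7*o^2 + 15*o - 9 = (o - 3)*(o^2 - 4*o + 3) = (o - 3)^2*(o - 1)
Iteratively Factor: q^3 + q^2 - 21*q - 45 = (q + 3)*(q^2 - 2*q - 15) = (q - 5)*(q + 3)*(q + 3)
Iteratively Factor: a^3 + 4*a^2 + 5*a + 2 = (a + 2)*(a^2 + 2*a + 1) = (a + 1)*(a + 2)*(a + 1)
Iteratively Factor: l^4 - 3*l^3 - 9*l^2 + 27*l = (l - 3)*(l^3 - 9*l) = (l - 3)^2*(l^2 + 3*l) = l*(l - 3)^2*(l + 3)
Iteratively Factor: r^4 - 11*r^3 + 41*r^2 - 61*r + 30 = (r - 2)*(r^3 - 9*r^2 + 23*r - 15) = (r - 3)*(r - 2)*(r^2 - 6*r + 5) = (r - 5)*(r - 3)*(r - 2)*(r - 1)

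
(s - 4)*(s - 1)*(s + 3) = s^3 - 2*s^2 - 11*s + 12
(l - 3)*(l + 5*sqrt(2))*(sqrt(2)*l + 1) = sqrt(2)*l^3 - 3*sqrt(2)*l^2 + 11*l^2 - 33*l + 5*sqrt(2)*l - 15*sqrt(2)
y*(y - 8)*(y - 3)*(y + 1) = y^4 - 10*y^3 + 13*y^2 + 24*y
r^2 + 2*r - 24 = (r - 4)*(r + 6)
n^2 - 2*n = n*(n - 2)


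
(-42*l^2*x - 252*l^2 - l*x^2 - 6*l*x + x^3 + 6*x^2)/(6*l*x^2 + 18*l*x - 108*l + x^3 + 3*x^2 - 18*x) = (-7*l + x)/(x - 3)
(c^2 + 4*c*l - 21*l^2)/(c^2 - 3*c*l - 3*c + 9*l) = (c + 7*l)/(c - 3)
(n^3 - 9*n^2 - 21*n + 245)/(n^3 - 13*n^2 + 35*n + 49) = (n + 5)/(n + 1)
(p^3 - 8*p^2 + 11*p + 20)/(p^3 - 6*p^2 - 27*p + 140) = (p^2 - 4*p - 5)/(p^2 - 2*p - 35)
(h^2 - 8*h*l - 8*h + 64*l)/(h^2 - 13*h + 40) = (h - 8*l)/(h - 5)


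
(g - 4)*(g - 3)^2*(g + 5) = g^4 - 5*g^3 - 17*g^2 + 129*g - 180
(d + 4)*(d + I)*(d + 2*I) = d^3 + 4*d^2 + 3*I*d^2 - 2*d + 12*I*d - 8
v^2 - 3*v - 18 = (v - 6)*(v + 3)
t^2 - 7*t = t*(t - 7)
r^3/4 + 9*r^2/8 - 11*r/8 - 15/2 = (r/4 + 1)*(r - 5/2)*(r + 3)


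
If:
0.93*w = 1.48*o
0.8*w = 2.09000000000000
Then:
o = 1.64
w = 2.61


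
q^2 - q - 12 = (q - 4)*(q + 3)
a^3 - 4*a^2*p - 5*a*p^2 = a*(a - 5*p)*(a + p)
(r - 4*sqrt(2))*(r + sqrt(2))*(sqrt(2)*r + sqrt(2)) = sqrt(2)*r^3 - 6*r^2 + sqrt(2)*r^2 - 8*sqrt(2)*r - 6*r - 8*sqrt(2)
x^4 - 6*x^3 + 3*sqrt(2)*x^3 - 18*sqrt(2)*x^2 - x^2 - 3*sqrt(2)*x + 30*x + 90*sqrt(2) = (x - 5)*(x - 3)*(x + 2)*(x + 3*sqrt(2))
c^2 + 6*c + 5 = (c + 1)*(c + 5)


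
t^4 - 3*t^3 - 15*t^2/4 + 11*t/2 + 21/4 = (t - 7/2)*(t - 3/2)*(t + 1)^2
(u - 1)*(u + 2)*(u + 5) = u^3 + 6*u^2 + 3*u - 10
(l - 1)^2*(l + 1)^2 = l^4 - 2*l^2 + 1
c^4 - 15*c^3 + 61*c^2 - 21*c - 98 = (c - 7)^2*(c - 2)*(c + 1)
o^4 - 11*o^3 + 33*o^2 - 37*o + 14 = (o - 7)*(o - 2)*(o - 1)^2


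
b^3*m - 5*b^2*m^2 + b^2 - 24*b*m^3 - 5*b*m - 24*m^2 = (b - 8*m)*(b + 3*m)*(b*m + 1)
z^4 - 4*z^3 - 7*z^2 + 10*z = z*(z - 5)*(z - 1)*(z + 2)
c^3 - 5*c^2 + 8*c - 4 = (c - 2)^2*(c - 1)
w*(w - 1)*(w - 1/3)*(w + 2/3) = w^4 - 2*w^3/3 - 5*w^2/9 + 2*w/9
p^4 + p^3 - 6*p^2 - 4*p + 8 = (p - 2)*(p - 1)*(p + 2)^2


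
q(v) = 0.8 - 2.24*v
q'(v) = -2.24000000000000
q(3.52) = -7.08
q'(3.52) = -2.24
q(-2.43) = 6.24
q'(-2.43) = -2.24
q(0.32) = 0.08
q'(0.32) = -2.24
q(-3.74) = 9.18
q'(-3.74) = -2.24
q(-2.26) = 5.86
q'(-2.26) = -2.24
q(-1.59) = 4.36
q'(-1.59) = -2.24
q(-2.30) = 5.95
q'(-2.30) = -2.24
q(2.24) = -4.22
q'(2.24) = -2.24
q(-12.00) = 27.68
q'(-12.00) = -2.24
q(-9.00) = 20.96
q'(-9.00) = -2.24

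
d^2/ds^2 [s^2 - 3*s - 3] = 2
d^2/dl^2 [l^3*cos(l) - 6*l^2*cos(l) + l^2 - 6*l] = -l^3*cos(l) + 6*sqrt(2)*l^2*cos(l + pi/4) + 24*l*sin(l) + 6*l*cos(l) - 12*cos(l) + 2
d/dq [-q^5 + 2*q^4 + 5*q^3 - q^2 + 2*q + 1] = -5*q^4 + 8*q^3 + 15*q^2 - 2*q + 2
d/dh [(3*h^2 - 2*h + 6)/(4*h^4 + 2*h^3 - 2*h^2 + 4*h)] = (-12*h^5 + 9*h^4 - 44*h^3 - 14*h^2 + 12*h - 12)/(2*h^2*(4*h^6 + 4*h^5 - 3*h^4 + 6*h^3 + 5*h^2 - 4*h + 4))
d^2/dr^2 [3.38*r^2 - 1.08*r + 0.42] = 6.76000000000000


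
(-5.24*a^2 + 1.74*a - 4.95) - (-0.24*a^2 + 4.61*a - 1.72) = -5.0*a^2 - 2.87*a - 3.23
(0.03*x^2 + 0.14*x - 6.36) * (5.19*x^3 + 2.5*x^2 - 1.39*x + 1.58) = 0.1557*x^5 + 0.8016*x^4 - 32.7001*x^3 - 16.0472*x^2 + 9.0616*x - 10.0488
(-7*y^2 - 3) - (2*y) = -7*y^2 - 2*y - 3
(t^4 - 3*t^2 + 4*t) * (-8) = -8*t^4 + 24*t^2 - 32*t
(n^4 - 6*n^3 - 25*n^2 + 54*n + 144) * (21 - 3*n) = -3*n^5 + 39*n^4 - 51*n^3 - 687*n^2 + 702*n + 3024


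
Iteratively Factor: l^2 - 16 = (l + 4)*(l - 4)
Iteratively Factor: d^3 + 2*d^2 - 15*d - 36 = (d + 3)*(d^2 - d - 12) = (d - 4)*(d + 3)*(d + 3)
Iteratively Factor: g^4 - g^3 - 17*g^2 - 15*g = (g)*(g^3 - g^2 - 17*g - 15) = g*(g + 3)*(g^2 - 4*g - 5) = g*(g + 1)*(g + 3)*(g - 5)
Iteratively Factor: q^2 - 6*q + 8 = (q - 2)*(q - 4)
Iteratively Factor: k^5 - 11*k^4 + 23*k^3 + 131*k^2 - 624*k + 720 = (k - 3)*(k^4 - 8*k^3 - k^2 + 128*k - 240) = (k - 3)^2*(k^3 - 5*k^2 - 16*k + 80) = (k - 3)^2*(k + 4)*(k^2 - 9*k + 20) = (k - 4)*(k - 3)^2*(k + 4)*(k - 5)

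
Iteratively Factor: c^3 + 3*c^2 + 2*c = (c + 1)*(c^2 + 2*c) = (c + 1)*(c + 2)*(c)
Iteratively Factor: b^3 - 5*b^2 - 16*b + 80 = (b - 5)*(b^2 - 16) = (b - 5)*(b + 4)*(b - 4)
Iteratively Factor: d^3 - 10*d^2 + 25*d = (d - 5)*(d^2 - 5*d) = d*(d - 5)*(d - 5)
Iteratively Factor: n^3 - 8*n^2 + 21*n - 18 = (n - 3)*(n^2 - 5*n + 6) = (n - 3)^2*(n - 2)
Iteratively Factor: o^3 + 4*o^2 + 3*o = (o + 1)*(o^2 + 3*o) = o*(o + 1)*(o + 3)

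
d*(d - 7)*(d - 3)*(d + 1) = d^4 - 9*d^3 + 11*d^2 + 21*d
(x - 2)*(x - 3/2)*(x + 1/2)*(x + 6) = x^4 + 3*x^3 - 67*x^2/4 + 9*x + 9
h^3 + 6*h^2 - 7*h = h*(h - 1)*(h + 7)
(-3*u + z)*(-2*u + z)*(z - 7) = 6*u^2*z - 42*u^2 - 5*u*z^2 + 35*u*z + z^3 - 7*z^2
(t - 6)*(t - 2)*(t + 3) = t^3 - 5*t^2 - 12*t + 36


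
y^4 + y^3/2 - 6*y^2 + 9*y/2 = y*(y - 3/2)*(y - 1)*(y + 3)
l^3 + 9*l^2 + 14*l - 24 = (l - 1)*(l + 4)*(l + 6)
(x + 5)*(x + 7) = x^2 + 12*x + 35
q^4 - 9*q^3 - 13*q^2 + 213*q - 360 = (q - 8)*(q - 3)^2*(q + 5)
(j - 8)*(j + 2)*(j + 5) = j^3 - j^2 - 46*j - 80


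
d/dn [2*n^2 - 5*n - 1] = 4*n - 5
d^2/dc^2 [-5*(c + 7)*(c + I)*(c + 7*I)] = -30*c - 70 - 80*I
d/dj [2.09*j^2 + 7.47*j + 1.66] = 4.18*j + 7.47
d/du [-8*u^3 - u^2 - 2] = 2*u*(-12*u - 1)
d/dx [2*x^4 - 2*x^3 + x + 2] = 8*x^3 - 6*x^2 + 1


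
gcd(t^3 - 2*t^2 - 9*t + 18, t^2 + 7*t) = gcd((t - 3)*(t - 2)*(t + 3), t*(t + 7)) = 1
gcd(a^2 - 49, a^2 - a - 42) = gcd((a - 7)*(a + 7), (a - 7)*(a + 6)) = a - 7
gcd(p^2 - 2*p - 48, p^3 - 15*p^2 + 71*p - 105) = 1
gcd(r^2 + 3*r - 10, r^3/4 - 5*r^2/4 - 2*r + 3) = 1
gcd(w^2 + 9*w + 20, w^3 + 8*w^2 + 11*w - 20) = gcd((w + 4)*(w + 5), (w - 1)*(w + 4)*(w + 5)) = w^2 + 9*w + 20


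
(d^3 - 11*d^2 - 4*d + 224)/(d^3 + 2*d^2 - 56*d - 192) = (d - 7)/(d + 6)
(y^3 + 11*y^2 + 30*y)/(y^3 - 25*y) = (y + 6)/(y - 5)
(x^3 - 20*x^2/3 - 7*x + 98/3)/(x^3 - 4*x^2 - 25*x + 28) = (3*x^2 + x - 14)/(3*(x^2 + 3*x - 4))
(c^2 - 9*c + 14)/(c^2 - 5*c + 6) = (c - 7)/(c - 3)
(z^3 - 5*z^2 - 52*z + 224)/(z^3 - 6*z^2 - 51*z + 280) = (z - 4)/(z - 5)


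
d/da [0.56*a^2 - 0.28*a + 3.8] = 1.12*a - 0.28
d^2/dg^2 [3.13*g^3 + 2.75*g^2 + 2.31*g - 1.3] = 18.78*g + 5.5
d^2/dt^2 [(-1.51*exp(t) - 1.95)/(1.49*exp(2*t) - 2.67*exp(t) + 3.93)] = (-3.352351*exp(4*t) - 23.324013*exp(3*t) + 76.325697*exp(2*t) + 15.928524*exp(t) - 43.783344)*exp(t)/(3.307949*exp(6*t) - 17.783001*exp(5*t) + 58.041162*exp(4*t) - 112.842477*exp(3*t) + 153.088434*exp(2*t) - 123.713649*exp(t) + 60.698457)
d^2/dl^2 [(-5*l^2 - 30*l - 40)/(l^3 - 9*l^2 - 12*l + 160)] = 10*(-l^3 - 6*l^2 + 198*l - 778)/(l^6 - 39*l^5 + 627*l^4 - 5317*l^3 + 25080*l^2 - 62400*l + 64000)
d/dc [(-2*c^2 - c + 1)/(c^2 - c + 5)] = (3*c^2 - 22*c - 4)/(c^4 - 2*c^3 + 11*c^2 - 10*c + 25)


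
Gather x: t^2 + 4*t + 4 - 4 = t^2 + 4*t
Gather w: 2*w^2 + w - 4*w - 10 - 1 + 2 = 2*w^2 - 3*w - 9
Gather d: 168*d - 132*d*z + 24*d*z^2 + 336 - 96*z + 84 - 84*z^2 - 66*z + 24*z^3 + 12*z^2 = d*(24*z^2 - 132*z + 168) + 24*z^3 - 72*z^2 - 162*z + 420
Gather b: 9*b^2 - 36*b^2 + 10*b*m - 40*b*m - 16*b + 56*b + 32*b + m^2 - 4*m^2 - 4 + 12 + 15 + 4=-27*b^2 + b*(72 - 30*m) - 3*m^2 + 27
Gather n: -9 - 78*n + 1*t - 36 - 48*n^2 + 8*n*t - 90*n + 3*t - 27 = -48*n^2 + n*(8*t - 168) + 4*t - 72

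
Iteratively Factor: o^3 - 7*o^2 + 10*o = (o - 2)*(o^2 - 5*o) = (o - 5)*(o - 2)*(o)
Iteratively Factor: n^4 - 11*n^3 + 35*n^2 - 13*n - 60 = (n - 4)*(n^3 - 7*n^2 + 7*n + 15) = (n - 5)*(n - 4)*(n^2 - 2*n - 3) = (n - 5)*(n - 4)*(n - 3)*(n + 1)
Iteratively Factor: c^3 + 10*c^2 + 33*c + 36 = (c + 4)*(c^2 + 6*c + 9) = (c + 3)*(c + 4)*(c + 3)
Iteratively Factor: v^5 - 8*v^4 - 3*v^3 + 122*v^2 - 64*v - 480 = (v + 2)*(v^4 - 10*v^3 + 17*v^2 + 88*v - 240) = (v + 2)*(v + 3)*(v^3 - 13*v^2 + 56*v - 80) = (v - 4)*(v + 2)*(v + 3)*(v^2 - 9*v + 20) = (v - 4)^2*(v + 2)*(v + 3)*(v - 5)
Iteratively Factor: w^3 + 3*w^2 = (w)*(w^2 + 3*w) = w^2*(w + 3)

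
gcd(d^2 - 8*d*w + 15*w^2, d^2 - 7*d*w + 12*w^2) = -d + 3*w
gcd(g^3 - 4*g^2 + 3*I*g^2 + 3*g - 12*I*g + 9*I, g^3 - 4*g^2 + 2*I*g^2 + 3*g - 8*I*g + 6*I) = g^2 - 4*g + 3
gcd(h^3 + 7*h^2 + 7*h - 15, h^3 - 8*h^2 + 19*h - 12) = h - 1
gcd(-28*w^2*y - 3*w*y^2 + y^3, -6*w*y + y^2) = y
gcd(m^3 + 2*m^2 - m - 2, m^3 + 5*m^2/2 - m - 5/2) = m^2 - 1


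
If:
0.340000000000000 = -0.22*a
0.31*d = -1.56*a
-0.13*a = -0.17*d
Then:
No Solution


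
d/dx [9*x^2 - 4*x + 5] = 18*x - 4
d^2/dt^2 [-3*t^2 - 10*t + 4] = -6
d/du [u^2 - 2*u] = 2*u - 2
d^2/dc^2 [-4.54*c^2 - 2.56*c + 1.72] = -9.08000000000000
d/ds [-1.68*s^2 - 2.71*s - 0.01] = -3.36*s - 2.71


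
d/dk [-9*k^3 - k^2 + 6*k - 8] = -27*k^2 - 2*k + 6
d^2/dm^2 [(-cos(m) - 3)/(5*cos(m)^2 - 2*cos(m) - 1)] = 10*(-45*(1 - cos(2*m))^2*cos(m) - 62*(1 - cos(2*m))^2 - 40*cos(m) - 96*cos(2*m) - 18*cos(3*m) + 10*cos(5*m) + 192)/(4*cos(m) - 5*cos(2*m) - 3)^3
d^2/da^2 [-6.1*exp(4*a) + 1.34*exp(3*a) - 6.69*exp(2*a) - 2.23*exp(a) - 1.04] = (-97.6*exp(3*a) + 12.06*exp(2*a) - 26.76*exp(a) - 2.23)*exp(a)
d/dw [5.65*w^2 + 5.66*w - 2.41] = 11.3*w + 5.66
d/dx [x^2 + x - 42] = 2*x + 1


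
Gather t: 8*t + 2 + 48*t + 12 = 56*t + 14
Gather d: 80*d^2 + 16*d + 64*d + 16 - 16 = 80*d^2 + 80*d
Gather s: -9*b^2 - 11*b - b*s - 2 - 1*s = -9*b^2 - 11*b + s*(-b - 1) - 2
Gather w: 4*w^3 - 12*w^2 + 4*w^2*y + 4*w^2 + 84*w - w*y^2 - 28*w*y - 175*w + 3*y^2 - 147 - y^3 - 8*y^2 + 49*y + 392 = 4*w^3 + w^2*(4*y - 8) + w*(-y^2 - 28*y - 91) - y^3 - 5*y^2 + 49*y + 245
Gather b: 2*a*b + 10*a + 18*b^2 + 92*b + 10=10*a + 18*b^2 + b*(2*a + 92) + 10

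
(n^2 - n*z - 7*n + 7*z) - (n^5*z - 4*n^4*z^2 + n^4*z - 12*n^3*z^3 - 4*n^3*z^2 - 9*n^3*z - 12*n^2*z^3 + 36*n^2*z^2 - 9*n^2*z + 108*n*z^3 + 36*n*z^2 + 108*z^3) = -n^5*z + 4*n^4*z^2 - n^4*z + 12*n^3*z^3 + 4*n^3*z^2 + 9*n^3*z + 12*n^2*z^3 - 36*n^2*z^2 + 9*n^2*z + n^2 - 108*n*z^3 - 36*n*z^2 - n*z - 7*n - 108*z^3 + 7*z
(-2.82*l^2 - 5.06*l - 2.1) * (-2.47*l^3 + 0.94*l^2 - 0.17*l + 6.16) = 6.9654*l^5 + 9.8474*l^4 + 0.910000000000001*l^3 - 18.485*l^2 - 30.8126*l - 12.936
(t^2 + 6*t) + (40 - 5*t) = t^2 + t + 40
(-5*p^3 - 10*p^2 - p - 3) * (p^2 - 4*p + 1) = -5*p^5 + 10*p^4 + 34*p^3 - 9*p^2 + 11*p - 3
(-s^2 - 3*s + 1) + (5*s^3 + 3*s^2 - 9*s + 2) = 5*s^3 + 2*s^2 - 12*s + 3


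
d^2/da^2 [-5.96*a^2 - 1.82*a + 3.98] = -11.9200000000000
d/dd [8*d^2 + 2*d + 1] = 16*d + 2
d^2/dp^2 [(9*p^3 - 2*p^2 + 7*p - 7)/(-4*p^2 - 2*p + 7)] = 2*(-416*p^3 + 882*p^2 - 1743*p + 224)/(64*p^6 + 96*p^5 - 288*p^4 - 328*p^3 + 504*p^2 + 294*p - 343)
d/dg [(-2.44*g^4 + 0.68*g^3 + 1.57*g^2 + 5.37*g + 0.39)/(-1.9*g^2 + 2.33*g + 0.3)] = (9.272*g^5 - 18.3476*g^4 + 0.2408*g^3 + 14.4731*g^2 + 2.424*g + 0.7023)/(3.61*g^4 - 8.854*g^3 + 4.2889*g^2 + 1.398*g + 0.09)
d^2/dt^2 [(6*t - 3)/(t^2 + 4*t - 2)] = 6*(4*(t + 2)^2*(2*t - 1) - (6*t + 7)*(t^2 + 4*t - 2))/(t^2 + 4*t - 2)^3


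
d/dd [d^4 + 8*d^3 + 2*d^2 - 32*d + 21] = 4*d^3 + 24*d^2 + 4*d - 32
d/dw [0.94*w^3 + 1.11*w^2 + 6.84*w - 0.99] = 2.82*w^2 + 2.22*w + 6.84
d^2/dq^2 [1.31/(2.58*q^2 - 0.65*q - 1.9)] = (17.439768*q^2 - 4.39374*q - 1.31*(5.16*q - 0.65)*(10.32*q - 1.3) - 12.84324)/(-2.58*q^2 + 0.65*q + 1.9)^3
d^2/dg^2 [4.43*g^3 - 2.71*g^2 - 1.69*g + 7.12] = 26.58*g - 5.42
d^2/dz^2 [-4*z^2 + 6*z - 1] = -8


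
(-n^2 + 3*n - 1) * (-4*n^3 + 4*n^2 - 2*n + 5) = 4*n^5 - 16*n^4 + 18*n^3 - 15*n^2 + 17*n - 5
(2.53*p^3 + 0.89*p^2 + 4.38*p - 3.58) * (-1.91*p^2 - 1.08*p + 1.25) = -4.8323*p^5 - 4.4323*p^4 - 6.1645*p^3 + 3.2199*p^2 + 9.3414*p - 4.475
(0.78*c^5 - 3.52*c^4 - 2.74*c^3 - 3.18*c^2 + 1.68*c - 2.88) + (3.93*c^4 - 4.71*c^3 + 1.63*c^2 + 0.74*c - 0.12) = 0.78*c^5 + 0.41*c^4 - 7.45*c^3 - 1.55*c^2 + 2.42*c - 3.0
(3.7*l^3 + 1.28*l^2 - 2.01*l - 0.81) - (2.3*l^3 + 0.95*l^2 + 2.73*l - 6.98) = 1.4*l^3 + 0.33*l^2 - 4.74*l + 6.17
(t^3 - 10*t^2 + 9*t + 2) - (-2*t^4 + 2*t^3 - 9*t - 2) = 2*t^4 - t^3 - 10*t^2 + 18*t + 4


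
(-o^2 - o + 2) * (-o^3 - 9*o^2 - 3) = o^5 + 10*o^4 + 7*o^3 - 15*o^2 + 3*o - 6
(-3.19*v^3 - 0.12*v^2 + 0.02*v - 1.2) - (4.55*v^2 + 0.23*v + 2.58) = -3.19*v^3 - 4.67*v^2 - 0.21*v - 3.78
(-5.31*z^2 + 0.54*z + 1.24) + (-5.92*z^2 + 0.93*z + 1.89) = -11.23*z^2 + 1.47*z + 3.13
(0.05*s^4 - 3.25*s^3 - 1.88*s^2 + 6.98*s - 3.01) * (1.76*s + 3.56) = 0.088*s^5 - 5.542*s^4 - 14.8788*s^3 + 5.592*s^2 + 19.5512*s - 10.7156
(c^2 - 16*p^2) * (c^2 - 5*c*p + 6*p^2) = c^4 - 5*c^3*p - 10*c^2*p^2 + 80*c*p^3 - 96*p^4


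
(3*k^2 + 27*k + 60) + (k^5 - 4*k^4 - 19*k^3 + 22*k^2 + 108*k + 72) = k^5 - 4*k^4 - 19*k^3 + 25*k^2 + 135*k + 132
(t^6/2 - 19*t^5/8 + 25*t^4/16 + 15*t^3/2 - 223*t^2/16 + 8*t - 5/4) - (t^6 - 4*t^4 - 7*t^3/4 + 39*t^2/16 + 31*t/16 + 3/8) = -t^6/2 - 19*t^5/8 + 89*t^4/16 + 37*t^3/4 - 131*t^2/8 + 97*t/16 - 13/8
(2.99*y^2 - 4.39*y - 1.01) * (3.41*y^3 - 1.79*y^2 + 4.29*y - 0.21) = 10.1959*y^5 - 20.322*y^4 + 17.2411*y^3 - 17.6531*y^2 - 3.411*y + 0.2121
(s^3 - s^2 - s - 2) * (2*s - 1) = 2*s^4 - 3*s^3 - s^2 - 3*s + 2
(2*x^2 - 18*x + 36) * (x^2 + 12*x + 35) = 2*x^4 + 6*x^3 - 110*x^2 - 198*x + 1260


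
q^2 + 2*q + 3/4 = (q + 1/2)*(q + 3/2)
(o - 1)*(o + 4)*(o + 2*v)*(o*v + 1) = o^4*v + 2*o^3*v^2 + 3*o^3*v + o^3 + 6*o^2*v^2 - 2*o^2*v + 3*o^2 - 8*o*v^2 + 6*o*v - 4*o - 8*v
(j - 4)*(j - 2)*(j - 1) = j^3 - 7*j^2 + 14*j - 8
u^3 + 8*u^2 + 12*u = u*(u + 2)*(u + 6)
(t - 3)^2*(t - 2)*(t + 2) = t^4 - 6*t^3 + 5*t^2 + 24*t - 36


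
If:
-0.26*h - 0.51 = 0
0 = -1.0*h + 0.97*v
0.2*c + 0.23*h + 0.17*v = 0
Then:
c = 3.97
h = -1.96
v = -2.02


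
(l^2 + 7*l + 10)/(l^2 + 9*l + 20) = (l + 2)/(l + 4)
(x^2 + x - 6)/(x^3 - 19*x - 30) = (x - 2)/(x^2 - 3*x - 10)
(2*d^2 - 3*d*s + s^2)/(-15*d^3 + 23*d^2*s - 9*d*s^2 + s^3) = (-2*d + s)/(15*d^2 - 8*d*s + s^2)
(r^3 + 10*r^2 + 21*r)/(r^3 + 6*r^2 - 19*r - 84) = r/(r - 4)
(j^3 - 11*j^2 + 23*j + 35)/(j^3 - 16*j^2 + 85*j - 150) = (j^2 - 6*j - 7)/(j^2 - 11*j + 30)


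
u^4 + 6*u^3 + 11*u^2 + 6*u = u*(u + 1)*(u + 2)*(u + 3)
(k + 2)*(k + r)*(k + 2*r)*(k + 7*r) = k^4 + 10*k^3*r + 2*k^3 + 23*k^2*r^2 + 20*k^2*r + 14*k*r^3 + 46*k*r^2 + 28*r^3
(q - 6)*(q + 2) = q^2 - 4*q - 12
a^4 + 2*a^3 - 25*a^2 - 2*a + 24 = (a - 4)*(a - 1)*(a + 1)*(a + 6)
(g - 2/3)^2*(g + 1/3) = g^3 - g^2 + 4/27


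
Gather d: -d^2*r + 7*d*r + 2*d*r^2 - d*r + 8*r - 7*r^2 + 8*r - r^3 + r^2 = -d^2*r + d*(2*r^2 + 6*r) - r^3 - 6*r^2 + 16*r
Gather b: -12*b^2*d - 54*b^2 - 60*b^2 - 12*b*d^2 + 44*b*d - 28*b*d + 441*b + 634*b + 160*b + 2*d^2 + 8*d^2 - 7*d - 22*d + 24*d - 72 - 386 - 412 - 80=b^2*(-12*d - 114) + b*(-12*d^2 + 16*d + 1235) + 10*d^2 - 5*d - 950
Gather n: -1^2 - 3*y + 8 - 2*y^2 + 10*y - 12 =-2*y^2 + 7*y - 5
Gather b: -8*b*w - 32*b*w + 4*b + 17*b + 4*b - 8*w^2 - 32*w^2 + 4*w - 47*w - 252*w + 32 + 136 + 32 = b*(25 - 40*w) - 40*w^2 - 295*w + 200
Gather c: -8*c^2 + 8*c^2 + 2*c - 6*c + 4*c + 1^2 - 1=0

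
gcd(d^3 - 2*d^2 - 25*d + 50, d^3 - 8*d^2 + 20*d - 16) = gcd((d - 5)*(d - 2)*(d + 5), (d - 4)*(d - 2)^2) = d - 2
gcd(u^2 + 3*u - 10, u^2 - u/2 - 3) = u - 2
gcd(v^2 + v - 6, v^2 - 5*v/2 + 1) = v - 2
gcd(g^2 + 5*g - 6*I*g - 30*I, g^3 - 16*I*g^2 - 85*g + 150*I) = g - 6*I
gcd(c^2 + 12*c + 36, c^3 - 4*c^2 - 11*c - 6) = 1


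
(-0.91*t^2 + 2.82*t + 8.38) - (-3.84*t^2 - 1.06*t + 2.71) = 2.93*t^2 + 3.88*t + 5.67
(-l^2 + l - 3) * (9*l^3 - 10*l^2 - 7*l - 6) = -9*l^5 + 19*l^4 - 30*l^3 + 29*l^2 + 15*l + 18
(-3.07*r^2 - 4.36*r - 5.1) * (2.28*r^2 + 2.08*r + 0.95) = -6.9996*r^4 - 16.3264*r^3 - 23.6133*r^2 - 14.75*r - 4.845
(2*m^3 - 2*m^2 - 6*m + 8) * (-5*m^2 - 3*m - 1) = -10*m^5 + 4*m^4 + 34*m^3 - 20*m^2 - 18*m - 8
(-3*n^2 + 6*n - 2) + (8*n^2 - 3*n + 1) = 5*n^2 + 3*n - 1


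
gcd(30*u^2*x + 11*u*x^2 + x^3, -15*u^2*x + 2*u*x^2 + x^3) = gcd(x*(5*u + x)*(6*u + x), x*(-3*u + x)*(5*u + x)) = 5*u*x + x^2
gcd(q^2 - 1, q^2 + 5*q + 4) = q + 1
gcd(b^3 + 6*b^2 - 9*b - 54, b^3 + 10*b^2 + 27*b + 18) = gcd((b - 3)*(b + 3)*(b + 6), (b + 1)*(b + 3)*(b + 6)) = b^2 + 9*b + 18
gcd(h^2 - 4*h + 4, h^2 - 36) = 1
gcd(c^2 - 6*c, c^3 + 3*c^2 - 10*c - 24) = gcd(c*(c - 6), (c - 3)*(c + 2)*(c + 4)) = 1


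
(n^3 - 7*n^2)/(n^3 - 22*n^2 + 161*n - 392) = n^2/(n^2 - 15*n + 56)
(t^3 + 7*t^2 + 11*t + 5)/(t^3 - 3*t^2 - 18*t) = (t^3 + 7*t^2 + 11*t + 5)/(t*(t^2 - 3*t - 18))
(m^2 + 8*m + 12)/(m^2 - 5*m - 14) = (m + 6)/(m - 7)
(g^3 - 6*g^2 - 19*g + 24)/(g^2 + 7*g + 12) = (g^2 - 9*g + 8)/(g + 4)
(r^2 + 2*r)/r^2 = (r + 2)/r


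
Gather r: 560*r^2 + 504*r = 560*r^2 + 504*r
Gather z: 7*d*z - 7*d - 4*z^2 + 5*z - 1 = -7*d - 4*z^2 + z*(7*d + 5) - 1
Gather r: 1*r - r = 0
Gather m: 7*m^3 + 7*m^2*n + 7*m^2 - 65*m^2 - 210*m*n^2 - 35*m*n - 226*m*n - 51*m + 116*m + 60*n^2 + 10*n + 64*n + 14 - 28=7*m^3 + m^2*(7*n - 58) + m*(-210*n^2 - 261*n + 65) + 60*n^2 + 74*n - 14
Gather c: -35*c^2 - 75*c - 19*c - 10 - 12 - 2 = -35*c^2 - 94*c - 24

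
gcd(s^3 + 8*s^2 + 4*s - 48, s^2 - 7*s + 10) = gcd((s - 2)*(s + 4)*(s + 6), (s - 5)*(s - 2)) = s - 2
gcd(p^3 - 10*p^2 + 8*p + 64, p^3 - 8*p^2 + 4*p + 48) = p^2 - 2*p - 8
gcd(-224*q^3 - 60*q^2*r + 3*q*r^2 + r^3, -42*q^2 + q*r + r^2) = 7*q + r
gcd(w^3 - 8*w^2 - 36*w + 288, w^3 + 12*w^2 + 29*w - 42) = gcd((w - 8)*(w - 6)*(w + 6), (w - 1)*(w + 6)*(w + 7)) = w + 6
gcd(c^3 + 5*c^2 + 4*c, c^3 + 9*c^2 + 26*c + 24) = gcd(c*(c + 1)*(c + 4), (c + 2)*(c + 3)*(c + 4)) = c + 4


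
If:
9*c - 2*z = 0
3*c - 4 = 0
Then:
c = 4/3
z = 6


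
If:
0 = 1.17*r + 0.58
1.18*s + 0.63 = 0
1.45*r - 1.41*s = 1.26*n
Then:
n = 0.03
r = -0.50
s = -0.53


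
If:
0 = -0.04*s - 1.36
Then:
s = -34.00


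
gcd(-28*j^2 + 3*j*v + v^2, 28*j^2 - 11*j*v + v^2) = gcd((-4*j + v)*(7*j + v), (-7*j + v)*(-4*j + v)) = -4*j + v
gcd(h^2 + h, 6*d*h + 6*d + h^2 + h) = h + 1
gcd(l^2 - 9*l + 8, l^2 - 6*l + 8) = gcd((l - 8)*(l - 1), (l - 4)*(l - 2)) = 1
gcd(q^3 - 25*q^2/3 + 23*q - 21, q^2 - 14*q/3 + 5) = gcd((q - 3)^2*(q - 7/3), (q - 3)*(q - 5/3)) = q - 3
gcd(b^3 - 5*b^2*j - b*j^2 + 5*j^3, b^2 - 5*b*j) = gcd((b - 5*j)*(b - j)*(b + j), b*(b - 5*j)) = b - 5*j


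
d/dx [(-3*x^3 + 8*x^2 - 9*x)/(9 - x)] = (6*x^3 - 89*x^2 + 144*x - 81)/(x^2 - 18*x + 81)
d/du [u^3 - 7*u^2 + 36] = u*(3*u - 14)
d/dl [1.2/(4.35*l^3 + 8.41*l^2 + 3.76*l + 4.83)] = (-15.66*l^2 - 20.184*l - 4.512)/(4.35*l^3 + 8.41*l^2 + 3.76*l + 4.83)^2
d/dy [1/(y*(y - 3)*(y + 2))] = (-y*(y - 3) - y*(y + 2) - (y - 3)*(y + 2))/(y^2*(y - 3)^2*(y + 2)^2)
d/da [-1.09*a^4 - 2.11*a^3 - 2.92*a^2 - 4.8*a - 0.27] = -4.36*a^3 - 6.33*a^2 - 5.84*a - 4.8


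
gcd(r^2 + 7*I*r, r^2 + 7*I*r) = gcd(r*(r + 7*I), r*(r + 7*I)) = r^2 + 7*I*r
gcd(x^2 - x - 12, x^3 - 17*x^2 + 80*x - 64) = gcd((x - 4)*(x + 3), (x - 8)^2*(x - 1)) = 1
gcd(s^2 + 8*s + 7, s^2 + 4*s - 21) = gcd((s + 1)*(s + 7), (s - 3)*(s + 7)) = s + 7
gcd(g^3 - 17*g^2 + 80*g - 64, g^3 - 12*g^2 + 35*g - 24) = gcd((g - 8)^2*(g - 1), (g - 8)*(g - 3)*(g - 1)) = g^2 - 9*g + 8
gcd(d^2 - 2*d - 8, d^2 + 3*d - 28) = d - 4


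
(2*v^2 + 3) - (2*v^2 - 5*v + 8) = 5*v - 5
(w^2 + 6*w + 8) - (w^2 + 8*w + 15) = -2*w - 7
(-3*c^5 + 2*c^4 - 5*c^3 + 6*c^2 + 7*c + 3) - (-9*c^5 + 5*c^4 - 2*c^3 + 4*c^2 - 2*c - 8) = 6*c^5 - 3*c^4 - 3*c^3 + 2*c^2 + 9*c + 11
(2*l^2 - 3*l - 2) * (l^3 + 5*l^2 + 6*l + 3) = 2*l^5 + 7*l^4 - 5*l^3 - 22*l^2 - 21*l - 6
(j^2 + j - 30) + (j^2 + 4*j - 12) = 2*j^2 + 5*j - 42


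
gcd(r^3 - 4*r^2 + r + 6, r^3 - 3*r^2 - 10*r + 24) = r - 2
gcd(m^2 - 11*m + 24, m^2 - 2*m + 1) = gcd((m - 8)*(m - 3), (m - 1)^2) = 1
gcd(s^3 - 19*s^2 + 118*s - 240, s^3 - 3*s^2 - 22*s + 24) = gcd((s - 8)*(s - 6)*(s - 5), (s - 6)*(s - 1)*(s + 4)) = s - 6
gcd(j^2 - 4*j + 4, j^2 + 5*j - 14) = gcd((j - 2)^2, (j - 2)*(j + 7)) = j - 2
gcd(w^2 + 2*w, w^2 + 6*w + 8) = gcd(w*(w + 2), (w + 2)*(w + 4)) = w + 2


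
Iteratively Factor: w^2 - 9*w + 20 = (w - 4)*(w - 5)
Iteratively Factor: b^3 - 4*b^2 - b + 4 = (b + 1)*(b^2 - 5*b + 4) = (b - 1)*(b + 1)*(b - 4)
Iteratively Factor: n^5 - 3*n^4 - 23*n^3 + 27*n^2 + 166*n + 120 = (n - 5)*(n^4 + 2*n^3 - 13*n^2 - 38*n - 24) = (n - 5)*(n - 4)*(n^3 + 6*n^2 + 11*n + 6) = (n - 5)*(n - 4)*(n + 2)*(n^2 + 4*n + 3) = (n - 5)*(n - 4)*(n + 1)*(n + 2)*(n + 3)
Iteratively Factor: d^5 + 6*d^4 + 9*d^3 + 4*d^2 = (d + 1)*(d^4 + 5*d^3 + 4*d^2) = d*(d + 1)*(d^3 + 5*d^2 + 4*d) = d^2*(d + 1)*(d^2 + 5*d + 4) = d^2*(d + 1)*(d + 4)*(d + 1)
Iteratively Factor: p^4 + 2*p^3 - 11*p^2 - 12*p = (p)*(p^3 + 2*p^2 - 11*p - 12) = p*(p - 3)*(p^2 + 5*p + 4) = p*(p - 3)*(p + 4)*(p + 1)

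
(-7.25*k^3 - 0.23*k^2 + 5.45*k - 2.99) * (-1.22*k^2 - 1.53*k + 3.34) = 8.845*k^5 + 11.3731*k^4 - 30.5121*k^3 - 5.4589*k^2 + 22.7777*k - 9.9866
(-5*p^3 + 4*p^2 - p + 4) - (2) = -5*p^3 + 4*p^2 - p + 2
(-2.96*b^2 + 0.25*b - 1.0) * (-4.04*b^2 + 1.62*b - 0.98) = 11.9584*b^4 - 5.8052*b^3 + 7.3458*b^2 - 1.865*b + 0.98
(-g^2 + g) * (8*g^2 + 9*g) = -8*g^4 - g^3 + 9*g^2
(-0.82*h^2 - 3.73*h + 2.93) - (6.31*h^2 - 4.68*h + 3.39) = -7.13*h^2 + 0.95*h - 0.46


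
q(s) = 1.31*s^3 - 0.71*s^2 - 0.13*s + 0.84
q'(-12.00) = 582.83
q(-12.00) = -2363.52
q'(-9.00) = 330.98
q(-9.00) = -1010.49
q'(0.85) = 1.50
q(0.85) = 1.02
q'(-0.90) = 4.33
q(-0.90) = -0.57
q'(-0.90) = 4.33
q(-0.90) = -0.57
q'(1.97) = 12.32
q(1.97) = 7.84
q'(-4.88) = 100.39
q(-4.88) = -167.67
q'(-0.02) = -0.10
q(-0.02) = 0.84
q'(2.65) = 23.71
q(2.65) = 19.89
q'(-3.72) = 59.54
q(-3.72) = -75.94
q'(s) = 3.93*s^2 - 1.42*s - 0.13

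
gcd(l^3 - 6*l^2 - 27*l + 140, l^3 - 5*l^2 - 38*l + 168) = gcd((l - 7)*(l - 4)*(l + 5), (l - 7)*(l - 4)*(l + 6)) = l^2 - 11*l + 28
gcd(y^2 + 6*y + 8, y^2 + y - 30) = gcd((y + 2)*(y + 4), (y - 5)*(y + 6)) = 1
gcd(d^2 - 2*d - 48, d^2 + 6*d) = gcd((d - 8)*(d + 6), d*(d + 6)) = d + 6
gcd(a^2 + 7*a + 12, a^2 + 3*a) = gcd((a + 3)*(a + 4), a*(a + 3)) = a + 3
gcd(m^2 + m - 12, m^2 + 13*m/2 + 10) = m + 4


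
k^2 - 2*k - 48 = (k - 8)*(k + 6)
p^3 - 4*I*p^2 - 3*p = p*(p - 3*I)*(p - I)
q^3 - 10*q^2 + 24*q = q*(q - 6)*(q - 4)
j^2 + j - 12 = (j - 3)*(j + 4)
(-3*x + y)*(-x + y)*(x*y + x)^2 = 3*x^4*y^2 + 6*x^4*y + 3*x^4 - 4*x^3*y^3 - 8*x^3*y^2 - 4*x^3*y + x^2*y^4 + 2*x^2*y^3 + x^2*y^2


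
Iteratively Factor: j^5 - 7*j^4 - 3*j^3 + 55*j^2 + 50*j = (j)*(j^4 - 7*j^3 - 3*j^2 + 55*j + 50) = j*(j + 1)*(j^3 - 8*j^2 + 5*j + 50) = j*(j + 1)*(j + 2)*(j^2 - 10*j + 25) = j*(j - 5)*(j + 1)*(j + 2)*(j - 5)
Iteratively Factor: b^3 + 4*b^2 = (b)*(b^2 + 4*b) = b*(b + 4)*(b)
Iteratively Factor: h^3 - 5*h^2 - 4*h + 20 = (h - 2)*(h^2 - 3*h - 10) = (h - 5)*(h - 2)*(h + 2)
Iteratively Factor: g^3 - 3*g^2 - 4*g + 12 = (g - 2)*(g^2 - g - 6) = (g - 2)*(g + 2)*(g - 3)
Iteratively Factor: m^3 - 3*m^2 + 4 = (m - 2)*(m^2 - m - 2) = (m - 2)^2*(m + 1)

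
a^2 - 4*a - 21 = (a - 7)*(a + 3)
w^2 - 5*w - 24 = (w - 8)*(w + 3)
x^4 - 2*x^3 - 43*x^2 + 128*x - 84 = (x - 6)*(x - 2)*(x - 1)*(x + 7)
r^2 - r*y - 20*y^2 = (r - 5*y)*(r + 4*y)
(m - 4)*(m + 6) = m^2 + 2*m - 24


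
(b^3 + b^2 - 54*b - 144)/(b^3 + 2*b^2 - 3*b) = (b^2 - 2*b - 48)/(b*(b - 1))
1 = 1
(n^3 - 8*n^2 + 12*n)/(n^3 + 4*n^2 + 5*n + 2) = n*(n^2 - 8*n + 12)/(n^3 + 4*n^2 + 5*n + 2)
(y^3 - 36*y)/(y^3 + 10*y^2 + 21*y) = (y^2 - 36)/(y^2 + 10*y + 21)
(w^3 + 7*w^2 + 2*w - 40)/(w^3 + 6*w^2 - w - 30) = (w + 4)/(w + 3)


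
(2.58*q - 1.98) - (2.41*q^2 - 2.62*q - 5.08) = -2.41*q^2 + 5.2*q + 3.1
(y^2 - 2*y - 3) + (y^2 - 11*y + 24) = 2*y^2 - 13*y + 21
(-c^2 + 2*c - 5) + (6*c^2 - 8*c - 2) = 5*c^2 - 6*c - 7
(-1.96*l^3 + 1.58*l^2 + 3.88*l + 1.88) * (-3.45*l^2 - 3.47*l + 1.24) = 6.762*l^5 + 1.3502*l^4 - 21.299*l^3 - 17.9904*l^2 - 1.7124*l + 2.3312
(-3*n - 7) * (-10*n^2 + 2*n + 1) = 30*n^3 + 64*n^2 - 17*n - 7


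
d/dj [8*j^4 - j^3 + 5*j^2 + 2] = j*(32*j^2 - 3*j + 10)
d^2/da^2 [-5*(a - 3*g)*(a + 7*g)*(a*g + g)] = 10*g*(-3*a - 4*g - 1)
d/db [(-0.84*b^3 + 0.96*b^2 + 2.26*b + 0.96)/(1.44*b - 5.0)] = (-2.4192*b^3 + 13.9824*b^2 - 9.6*b - 12.6824)/(2.0736*b^2 - 14.4*b + 25.0)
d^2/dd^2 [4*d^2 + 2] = 8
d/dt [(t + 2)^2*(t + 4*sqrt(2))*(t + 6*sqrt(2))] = 4*t^3 + 12*t^2 + 30*sqrt(2)*t^2 + 104*t + 80*sqrt(2)*t + 40*sqrt(2) + 192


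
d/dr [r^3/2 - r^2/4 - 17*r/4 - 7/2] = 3*r^2/2 - r/2 - 17/4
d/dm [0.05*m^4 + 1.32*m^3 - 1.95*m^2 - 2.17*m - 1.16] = 0.2*m^3 + 3.96*m^2 - 3.9*m - 2.17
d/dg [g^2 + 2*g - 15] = 2*g + 2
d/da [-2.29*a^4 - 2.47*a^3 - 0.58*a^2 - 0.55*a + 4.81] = -9.16*a^3 - 7.41*a^2 - 1.16*a - 0.55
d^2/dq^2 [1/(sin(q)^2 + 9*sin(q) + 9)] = (-4*sin(q)^4 - 27*sin(q)^3 - 39*sin(q)^2 + 135*sin(q) + 144)/(sin(q)^2 + 9*sin(q) + 9)^3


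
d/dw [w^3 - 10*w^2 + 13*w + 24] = 3*w^2 - 20*w + 13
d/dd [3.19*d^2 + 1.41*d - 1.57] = 6.38*d + 1.41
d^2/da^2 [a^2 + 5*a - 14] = 2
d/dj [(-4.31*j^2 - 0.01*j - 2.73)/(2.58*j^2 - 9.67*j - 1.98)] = (41.7035*j^2 + 31.1544*j - 26.3793)/(6.6564*j^4 - 49.8972*j^3 + 83.2921*j^2 + 38.2932*j + 3.9204)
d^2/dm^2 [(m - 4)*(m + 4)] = 2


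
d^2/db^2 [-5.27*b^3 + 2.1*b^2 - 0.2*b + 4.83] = 4.2 - 31.62*b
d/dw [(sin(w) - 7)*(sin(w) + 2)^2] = 3*(sin(w) - 4)*(sin(w) + 2)*cos(w)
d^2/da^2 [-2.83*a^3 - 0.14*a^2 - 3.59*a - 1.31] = -16.98*a - 0.28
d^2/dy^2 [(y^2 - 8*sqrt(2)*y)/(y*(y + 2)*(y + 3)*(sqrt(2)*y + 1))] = 2*(6*y^5 - 93*sqrt(2)*y^4 + 30*y^4 - 635*sqrt(2)*y^3 - 89*y^3 - 1548*sqrt(2)*y^2 - 720*y^2 - 1650*sqrt(2)*y - 1218*y - 764*sqrt(2) - 510)/(2*sqrt(2)*y^9 + 6*y^8 + 30*sqrt(2)*y^8 + 90*y^7 + 189*sqrt(2)*y^7 + 559*y^6 + 655*sqrt(2)*y^6 + 1845*y^5 + 1395*sqrt(2)*y^5 + 1995*sqrt(2)*y^4 + 3441*y^4 + 2106*sqrt(2)*y^3 + 3545*y^3 + 1854*y^2 + 1620*sqrt(2)*y^2 + 540*y + 648*sqrt(2)*y + 216)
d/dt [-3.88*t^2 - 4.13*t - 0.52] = -7.76*t - 4.13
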